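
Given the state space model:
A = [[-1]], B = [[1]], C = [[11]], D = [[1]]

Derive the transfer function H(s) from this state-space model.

(sI - A)⁻¹ = 1/(s + 1). H(s) = 11×1/(s + 1) + 1 = (s + 12)/(s + 1).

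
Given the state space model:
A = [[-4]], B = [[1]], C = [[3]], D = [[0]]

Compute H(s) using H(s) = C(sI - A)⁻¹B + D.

(sI - A)⁻¹ = 1/(s + 4). H(s) = 3 × 1/(s + 4) + 0 = 3/(s + 4).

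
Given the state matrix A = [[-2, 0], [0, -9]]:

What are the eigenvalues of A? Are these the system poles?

For diagonal matrix, eigenvalues are diagonal entries: λ₁ = -2, λ₂ = -9. Eigenvalues of A = system poles.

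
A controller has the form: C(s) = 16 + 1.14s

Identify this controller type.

This is a Proportional-Derivative (PD) controller.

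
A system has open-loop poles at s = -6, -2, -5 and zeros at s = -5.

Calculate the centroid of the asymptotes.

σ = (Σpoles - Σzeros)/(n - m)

σ = (Σpoles - Σzeros)/(n - m) = (-13 - (-5))/(3 - 1) = -8/2 = -4.0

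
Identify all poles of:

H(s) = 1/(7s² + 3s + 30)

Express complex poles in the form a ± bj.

Discriminant = 3² - 4×7×30 = 9 - 840 = -831 < 0, so the poles are a complex conjugate pair s = (-3 ± j√831)/(2×7). Real part = -3/(2×7) = -3/14 ≈ -0.2143; imaginary part = ±√831/(2×7) ≈ 2.0591. Poles: s = -0.2143 ± 2.0591j.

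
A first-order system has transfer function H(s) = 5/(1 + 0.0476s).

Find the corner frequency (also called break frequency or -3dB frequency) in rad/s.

Corner frequency = 1/τ = 1/0.0476 = 21.008 rad/s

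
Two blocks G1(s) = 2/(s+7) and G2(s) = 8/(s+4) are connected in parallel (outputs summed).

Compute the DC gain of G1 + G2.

Parallel: G_eq = G1 + G2. DC gain = G1(0) + G2(0) = 2/7 + 8/4 = 0.2857 + 2 = 2.2857.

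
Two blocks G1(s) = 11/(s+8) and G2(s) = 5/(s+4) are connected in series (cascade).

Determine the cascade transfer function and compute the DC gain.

Series: multiply transfer functions. G_eq = 11/(s+8) × 5/(s+4) = 55/((s+8)(s+4)). DC gain = 55/(8×4) = 1.71875.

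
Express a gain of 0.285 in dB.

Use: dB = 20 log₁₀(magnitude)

dB = 20 log₁₀(0.285) = -10.9 dB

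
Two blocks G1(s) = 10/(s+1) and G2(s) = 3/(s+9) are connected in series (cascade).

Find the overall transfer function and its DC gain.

Series: multiply transfer functions. G_eq = 10/(s+1) × 3/(s+9) = 30/((s+1)(s+9)). DC gain = 30/(1×9) = 3.3333.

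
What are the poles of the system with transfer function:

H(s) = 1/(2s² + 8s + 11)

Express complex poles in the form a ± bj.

Discriminant = 8² - 4×2×11 = 64 - 88 = -24 < 0, so the poles are a complex conjugate pair s = (-8 ± j√24)/(2×2). Real part = -8/(2×2) = -8/4 = -2; imaginary part = ±√24/(2×2) ≈ 1.2247. Poles: s = -2 ± 1.2247j.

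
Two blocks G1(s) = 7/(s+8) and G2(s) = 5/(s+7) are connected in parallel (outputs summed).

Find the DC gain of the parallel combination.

Parallel: G_eq = G1 + G2. DC gain = G1(0) + G2(0) = 7/8 + 5/7 = 0.875 + 0.7143 = 1.5893.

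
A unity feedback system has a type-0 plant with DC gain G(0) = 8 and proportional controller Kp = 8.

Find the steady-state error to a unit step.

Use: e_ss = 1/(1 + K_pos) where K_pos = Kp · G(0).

K_pos = Kp · G(0) = 8 × 8 = 64. e_ss = 1/(1 + 64) = 0.0154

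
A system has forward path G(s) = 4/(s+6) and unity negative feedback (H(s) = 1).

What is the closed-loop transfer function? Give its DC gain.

T(s) = G/(1+GH) = [4/(s+6)] / [1 + 4/(s+6)] = 4/(s+6+4) = 4/(s+10). DC gain = 4/10 = 0.4.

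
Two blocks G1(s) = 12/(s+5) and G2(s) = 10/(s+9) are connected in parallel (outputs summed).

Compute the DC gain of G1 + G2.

Parallel: G_eq = G1 + G2. DC gain = G1(0) + G2(0) = 12/5 + 10/9 = 2.4 + 1.1111 = 3.5111.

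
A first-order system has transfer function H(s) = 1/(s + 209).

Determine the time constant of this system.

For H(s) = 1/(s + 1/τ), the pole is at -1/τ = -209, so τ = 1/209 = 0.0048 s.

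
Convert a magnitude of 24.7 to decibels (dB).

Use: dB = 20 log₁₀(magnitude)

dB = 20 log₁₀(24.7) = 27.9 dB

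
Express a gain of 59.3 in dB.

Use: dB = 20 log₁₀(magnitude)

dB = 20 log₁₀(59.3) = 35.5 dB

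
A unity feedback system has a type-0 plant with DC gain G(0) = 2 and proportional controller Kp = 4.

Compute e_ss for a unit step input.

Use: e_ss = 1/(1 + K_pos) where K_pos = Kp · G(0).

K_pos = Kp · G(0) = 4 × 2 = 8. e_ss = 1/(1 + 8) = 0.1111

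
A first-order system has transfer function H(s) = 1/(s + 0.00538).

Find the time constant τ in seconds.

For H(s) = 1/(s + 1/τ), the pole is at -1/τ = -0.00538, so τ = 1/0.00538 = 185.9 s.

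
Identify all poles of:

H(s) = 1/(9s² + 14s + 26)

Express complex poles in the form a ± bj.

Discriminant = 14² - 4×9×26 = 196 - 936 = -740 < 0, so the poles are a complex conjugate pair s = (-14 ± j√740)/(2×9). Real part = -14/(2×9) = -14/18 ≈ -0.7778; imaginary part = ±√740/(2×9) ≈ 1.5113. Poles: s = -0.7778 ± 1.5113j.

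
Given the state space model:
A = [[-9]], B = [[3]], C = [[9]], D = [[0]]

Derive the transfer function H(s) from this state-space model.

(sI - A)⁻¹ = 1/(s + 9). H(s) = 9 × 3/(s + 9) + 0 = 27/(s + 9).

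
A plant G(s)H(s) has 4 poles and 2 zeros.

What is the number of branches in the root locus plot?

Root locus has n branches where n = number of poles = 4.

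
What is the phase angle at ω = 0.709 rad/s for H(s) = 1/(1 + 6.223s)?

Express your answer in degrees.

Phase = -arctan(ωτ) = -arctan(0.709 × 6.223) = -77.2°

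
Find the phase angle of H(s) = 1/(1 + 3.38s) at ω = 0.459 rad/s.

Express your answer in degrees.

Phase = -arctan(ωτ) = -arctan(0.459 × 3.38) = -57.2°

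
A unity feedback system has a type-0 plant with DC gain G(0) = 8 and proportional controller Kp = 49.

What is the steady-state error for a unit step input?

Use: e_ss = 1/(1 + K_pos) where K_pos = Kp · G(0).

K_pos = Kp · G(0) = 49 × 8 = 392. e_ss = 1/(1 + 392) = 0.0025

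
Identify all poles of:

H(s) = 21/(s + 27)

Pole is where denominator = 0: s + 27 = 0, so s = -27.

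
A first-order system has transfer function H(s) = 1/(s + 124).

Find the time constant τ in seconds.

For H(s) = 1/(s + 1/τ), the pole is at -1/τ = -124, so τ = 1/124 = 0.0081 s.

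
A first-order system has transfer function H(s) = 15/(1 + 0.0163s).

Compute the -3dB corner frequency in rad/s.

Corner frequency = 1/τ = 1/0.0163 = 61.35 rad/s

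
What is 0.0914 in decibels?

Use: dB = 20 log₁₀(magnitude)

dB = 20 log₁₀(0.0914) = -20.8 dB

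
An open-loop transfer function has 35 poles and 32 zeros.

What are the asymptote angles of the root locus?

n - m = 35 - 32 = 3. Angles: θk = (2k + 1)·180°/3 = 60°, 180°, 300°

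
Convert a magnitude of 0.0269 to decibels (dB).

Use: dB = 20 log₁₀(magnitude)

dB = 20 log₁₀(0.0269) = -31.4 dB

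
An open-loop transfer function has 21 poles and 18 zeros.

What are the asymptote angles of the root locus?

n - m = 21 - 18 = 3. Angles: θk = (2k + 1)·180°/3 = 60°, 180°, 300°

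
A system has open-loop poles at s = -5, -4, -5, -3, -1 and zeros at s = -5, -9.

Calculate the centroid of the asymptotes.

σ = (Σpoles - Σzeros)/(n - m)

σ = (Σpoles - Σzeros)/(n - m) = (-18 - (-14))/(5 - 2) = -4/3 = -1.33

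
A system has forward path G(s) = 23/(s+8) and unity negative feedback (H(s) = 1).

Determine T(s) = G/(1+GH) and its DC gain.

T(s) = G/(1+GH) = [23/(s+8)] / [1 + 23/(s+8)] = 23/(s+8+23) = 23/(s+31). DC gain = 23/31 = 0.7419.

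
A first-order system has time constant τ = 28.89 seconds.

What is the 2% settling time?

For first-order system, 2% settling time ≈ 4τ = 4 × 28.89 = 115.56 s.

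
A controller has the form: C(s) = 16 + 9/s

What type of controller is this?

This is a Proportional-Integral (PI) controller.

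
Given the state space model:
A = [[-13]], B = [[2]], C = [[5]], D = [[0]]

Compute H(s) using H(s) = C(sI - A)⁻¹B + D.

(sI - A)⁻¹ = 1/(s + 13). H(s) = 5 × 2/(s + 13) + 0 = 10/(s + 13).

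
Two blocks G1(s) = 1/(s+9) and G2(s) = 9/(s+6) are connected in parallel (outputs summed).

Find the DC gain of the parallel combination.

Parallel: G_eq = G1 + G2. DC gain = G1(0) + G2(0) = 1/9 + 9/6 = 0.1111 + 1.5 = 1.6111.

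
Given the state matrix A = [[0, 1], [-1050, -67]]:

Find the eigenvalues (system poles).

det(A - λI) = λ² - (-67)λ + 1050 = (λ - (-42))(λ - (-25)). Eigenvalues: -42, -25.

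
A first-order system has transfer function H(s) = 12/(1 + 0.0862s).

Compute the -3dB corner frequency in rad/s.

Corner frequency = 1/τ = 1/0.0862 = 11.601 rad/s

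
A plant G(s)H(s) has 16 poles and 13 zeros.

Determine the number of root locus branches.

Root locus has n branches where n = number of poles = 16.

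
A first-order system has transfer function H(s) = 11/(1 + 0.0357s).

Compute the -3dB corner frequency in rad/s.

Corner frequency = 1/τ = 1/0.0357 = 28.011 rad/s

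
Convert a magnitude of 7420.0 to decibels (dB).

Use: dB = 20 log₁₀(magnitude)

dB = 20 log₁₀(7420.0) = 77.4 dB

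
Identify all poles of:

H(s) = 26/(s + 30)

Pole is where denominator = 0: s + 30 = 0, so s = -30.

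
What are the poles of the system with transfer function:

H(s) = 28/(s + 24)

Pole is where denominator = 0: s + 24 = 0, so s = -24.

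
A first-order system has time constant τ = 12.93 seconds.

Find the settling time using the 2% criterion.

For first-order system, 2% settling time ≈ 4τ = 4 × 12.93 = 51.72 s.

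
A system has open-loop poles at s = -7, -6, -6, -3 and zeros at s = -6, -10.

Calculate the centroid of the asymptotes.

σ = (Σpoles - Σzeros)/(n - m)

σ = (Σpoles - Σzeros)/(n - m) = (-22 - (-16))/(4 - 2) = -6/2 = -3.0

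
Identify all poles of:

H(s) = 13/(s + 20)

Pole is where denominator = 0: s + 20 = 0, so s = -20.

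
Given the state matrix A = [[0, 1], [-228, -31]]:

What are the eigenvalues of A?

det(A - λI) = λ² - (-31)λ + 228 = (λ - (-19))(λ - (-12)). Eigenvalues: -19, -12.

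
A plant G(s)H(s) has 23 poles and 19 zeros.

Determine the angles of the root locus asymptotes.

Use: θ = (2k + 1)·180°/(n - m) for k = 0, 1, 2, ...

n - m = 23 - 19 = 4. Angles: θk = (2k + 1)·180°/4 = 45°, 135°, 225°, 315°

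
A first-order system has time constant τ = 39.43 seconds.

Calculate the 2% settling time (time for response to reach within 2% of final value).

For first-order system, 2% settling time ≈ 4τ = 4 × 39.43 = 157.72 s.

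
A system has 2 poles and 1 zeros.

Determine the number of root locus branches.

Root locus has n branches where n = number of poles = 2.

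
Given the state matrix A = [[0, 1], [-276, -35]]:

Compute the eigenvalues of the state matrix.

det(A - λI) = λ² - (-35)λ + 276 = (λ - (-12))(λ - (-23)). Eigenvalues: -12, -23.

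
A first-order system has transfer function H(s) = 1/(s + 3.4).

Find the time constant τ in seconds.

For H(s) = 1/(s + 1/τ), the pole is at -1/τ = -3.4, so τ = 1/3.4 = 0.2941 s.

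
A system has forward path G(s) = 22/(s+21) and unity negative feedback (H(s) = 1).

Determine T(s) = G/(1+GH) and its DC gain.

T(s) = G/(1+GH) = [22/(s+21)] / [1 + 22/(s+21)] = 22/(s+21+22) = 22/(s+43). DC gain = 22/43 = 0.5116.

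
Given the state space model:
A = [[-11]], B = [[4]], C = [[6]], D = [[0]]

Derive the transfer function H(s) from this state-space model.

(sI - A)⁻¹ = 1/(s + 11). H(s) = 6 × 4/(s + 11) + 0 = 24/(s + 11).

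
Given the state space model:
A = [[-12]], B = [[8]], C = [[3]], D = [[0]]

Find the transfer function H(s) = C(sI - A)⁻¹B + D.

(sI - A)⁻¹ = 1/(s + 12). H(s) = 3 × 8/(s + 12) + 0 = 24/(s + 12).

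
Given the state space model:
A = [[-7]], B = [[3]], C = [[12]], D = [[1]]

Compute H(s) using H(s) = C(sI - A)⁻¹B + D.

(sI - A)⁻¹ = 1/(s + 7). H(s) = 12×3/(s + 7) + 1 = (s + 43)/(s + 7).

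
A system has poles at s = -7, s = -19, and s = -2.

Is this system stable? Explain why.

All poles are in the left half-plane. System is stable.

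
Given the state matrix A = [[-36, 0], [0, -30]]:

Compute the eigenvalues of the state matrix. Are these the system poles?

For diagonal matrix, eigenvalues are diagonal entries: λ₁ = -36, λ₂ = -30. Eigenvalues of A = system poles.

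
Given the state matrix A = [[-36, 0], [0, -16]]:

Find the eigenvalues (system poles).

For diagonal matrix, eigenvalues are diagonal entries: λ₁ = -36, λ₂ = -16.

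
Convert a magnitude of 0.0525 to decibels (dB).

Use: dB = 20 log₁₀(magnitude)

dB = 20 log₁₀(0.0525) = -25.6 dB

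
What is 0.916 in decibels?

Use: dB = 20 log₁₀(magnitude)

dB = 20 log₁₀(0.916) = -0.8 dB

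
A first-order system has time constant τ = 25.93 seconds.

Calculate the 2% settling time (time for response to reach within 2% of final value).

For first-order system, 2% settling time ≈ 4τ = 4 × 25.93 = 103.72 s.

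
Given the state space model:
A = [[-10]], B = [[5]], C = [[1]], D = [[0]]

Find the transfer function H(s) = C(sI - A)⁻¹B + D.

(sI - A)⁻¹ = 1/(s + 10). H(s) = 1 × 5/(s + 10) + 0 = 5/(s + 10).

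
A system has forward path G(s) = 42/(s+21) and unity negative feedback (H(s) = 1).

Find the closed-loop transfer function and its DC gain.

T(s) = G/(1+GH) = [42/(s+21)] / [1 + 42/(s+21)] = 42/(s+21+42) = 42/(s+63). DC gain = 42/63 = 0.6667.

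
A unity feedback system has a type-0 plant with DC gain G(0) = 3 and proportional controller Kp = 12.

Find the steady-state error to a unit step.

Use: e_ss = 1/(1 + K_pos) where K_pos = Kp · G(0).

K_pos = Kp · G(0) = 12 × 3 = 36. e_ss = 1/(1 + 36) = 0.0270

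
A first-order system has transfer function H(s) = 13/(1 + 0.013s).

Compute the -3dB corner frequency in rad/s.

Corner frequency = 1/τ = 1/0.013 = 76.923 rad/s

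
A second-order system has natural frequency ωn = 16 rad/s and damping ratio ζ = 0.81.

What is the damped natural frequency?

ωd = ωn√(1 - ζ²) = 16√(1 - 0.81²) = 9.38 rad/s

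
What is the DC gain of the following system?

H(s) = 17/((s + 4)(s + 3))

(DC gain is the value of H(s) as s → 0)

DC gain = H(0) = 17/(4 × 3) = 17/12 = 1.4167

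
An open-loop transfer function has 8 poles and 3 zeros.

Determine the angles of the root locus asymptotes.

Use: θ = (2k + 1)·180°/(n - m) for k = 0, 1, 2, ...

n - m = 8 - 3 = 5. Angles: θk = (2k + 1)·180°/5 = 36°, 108°, 180°, 252°, 324°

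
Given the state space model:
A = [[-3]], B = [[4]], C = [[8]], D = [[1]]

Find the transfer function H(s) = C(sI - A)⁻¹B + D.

(sI - A)⁻¹ = 1/(s + 3). H(s) = 8×4/(s + 3) + 1 = (s + 35)/(s + 3).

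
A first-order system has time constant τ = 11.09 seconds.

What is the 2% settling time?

For first-order system, 2% settling time ≈ 4τ = 4 × 11.09 = 44.36 s.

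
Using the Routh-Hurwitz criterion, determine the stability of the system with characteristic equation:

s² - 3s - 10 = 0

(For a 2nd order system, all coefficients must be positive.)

Coefficients: 1, -3, -10. b=-3, c=-10 not positive, so system is unstable.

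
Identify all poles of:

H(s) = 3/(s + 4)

Pole is where denominator = 0: s + 4 = 0, so s = -4.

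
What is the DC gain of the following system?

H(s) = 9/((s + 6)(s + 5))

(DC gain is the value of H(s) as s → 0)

DC gain = H(0) = 9/(6 × 5) = 9/30 = 0.3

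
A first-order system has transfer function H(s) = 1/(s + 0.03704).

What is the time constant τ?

For H(s) = 1/(s + 1/τ), the pole is at -1/τ = -0.03704, so τ = 1/0.03704 = 27 s.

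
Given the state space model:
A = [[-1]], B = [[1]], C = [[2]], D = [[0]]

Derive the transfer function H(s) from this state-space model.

(sI - A)⁻¹ = 1/(s + 1). H(s) = 2 × 1/(s + 1) + 0 = 2/(s + 1).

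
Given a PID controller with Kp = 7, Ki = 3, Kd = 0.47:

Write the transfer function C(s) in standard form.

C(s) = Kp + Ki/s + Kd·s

Substituting values: C(s) = 7 + 3/s + 0.47s = (0.47s² + 7s + 3)/s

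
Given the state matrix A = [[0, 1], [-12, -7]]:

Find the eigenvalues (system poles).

det(A - λI) = λ² - (-7)λ + 12 = (λ - (-3))(λ - (-4)). Eigenvalues: -3, -4.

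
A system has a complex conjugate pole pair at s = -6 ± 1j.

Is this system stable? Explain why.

Real part of poles is -6 (< 0, left half-plane). Stable.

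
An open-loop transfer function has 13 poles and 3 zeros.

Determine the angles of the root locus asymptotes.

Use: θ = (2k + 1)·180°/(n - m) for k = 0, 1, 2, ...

n - m = 13 - 3 = 10. Angles: θk = (2k + 1)·180°/10 = 18°, 54°, 90°, 126°, 162°, 198°, 234°, 270°, 306°, 342°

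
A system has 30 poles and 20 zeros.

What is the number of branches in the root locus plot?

Root locus has n branches where n = number of poles = 30.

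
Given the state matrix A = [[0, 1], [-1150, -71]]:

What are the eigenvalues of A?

det(A - λI) = λ² - (-71)λ + 1150 = (λ - (-25))(λ - (-46)). Eigenvalues: -25, -46.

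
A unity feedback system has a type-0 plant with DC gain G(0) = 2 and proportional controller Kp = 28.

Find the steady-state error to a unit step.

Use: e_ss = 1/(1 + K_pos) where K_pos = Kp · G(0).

K_pos = Kp · G(0) = 28 × 2 = 56. e_ss = 1/(1 + 56) = 0.0175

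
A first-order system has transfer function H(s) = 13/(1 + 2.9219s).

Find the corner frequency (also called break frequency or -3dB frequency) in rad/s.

Corner frequency = 1/τ = 1/2.9219 = 0.342 rad/s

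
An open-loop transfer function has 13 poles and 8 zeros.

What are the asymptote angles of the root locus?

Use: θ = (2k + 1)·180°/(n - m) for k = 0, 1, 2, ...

n - m = 13 - 8 = 5. Angles: θk = (2k + 1)·180°/5 = 36°, 108°, 180°, 252°, 324°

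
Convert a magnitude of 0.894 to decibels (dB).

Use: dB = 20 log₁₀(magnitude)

dB = 20 log₁₀(0.894) = -1.0 dB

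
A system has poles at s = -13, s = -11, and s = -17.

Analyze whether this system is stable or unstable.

All poles are in the left half-plane. System is stable.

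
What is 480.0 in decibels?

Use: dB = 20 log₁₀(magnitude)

dB = 20 log₁₀(480.0) = 53.6 dB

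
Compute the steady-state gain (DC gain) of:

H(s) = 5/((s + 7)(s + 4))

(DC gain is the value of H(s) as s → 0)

DC gain = H(0) = 5/(7 × 4) = 5/28 = 0.1786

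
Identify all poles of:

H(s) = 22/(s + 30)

Pole is where denominator = 0: s + 30 = 0, so s = -30.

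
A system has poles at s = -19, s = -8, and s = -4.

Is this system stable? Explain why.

All poles are in the left half-plane. System is stable.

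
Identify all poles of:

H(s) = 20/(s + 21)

Pole is where denominator = 0: s + 21 = 0, so s = -21.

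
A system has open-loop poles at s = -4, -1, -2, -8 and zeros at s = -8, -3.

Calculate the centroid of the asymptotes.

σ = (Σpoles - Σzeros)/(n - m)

σ = (Σpoles - Σzeros)/(n - m) = (-15 - (-11))/(4 - 2) = -4/2 = -2.0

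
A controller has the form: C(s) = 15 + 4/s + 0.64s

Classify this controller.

This is a Proportional-Integral-Derivative (PID) controller.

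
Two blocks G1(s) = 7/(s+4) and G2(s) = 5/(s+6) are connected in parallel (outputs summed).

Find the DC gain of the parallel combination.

Parallel: G_eq = G1 + G2. DC gain = G1(0) + G2(0) = 7/4 + 5/6 = 1.75 + 0.8333 = 2.5833.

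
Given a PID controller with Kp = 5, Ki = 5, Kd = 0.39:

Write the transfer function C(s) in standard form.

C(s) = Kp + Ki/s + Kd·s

Substituting values: C(s) = 5 + 5/s + 0.39s = (0.39s² + 5s + 5)/s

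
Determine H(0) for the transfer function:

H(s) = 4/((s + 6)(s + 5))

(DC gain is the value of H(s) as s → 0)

DC gain = H(0) = 4/(6 × 5) = 4/30 = 0.1333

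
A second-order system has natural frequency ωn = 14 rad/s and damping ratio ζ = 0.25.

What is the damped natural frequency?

ωd = ωn√(1 - ζ²) = 14√(1 - 0.25²) = 13.56 rad/s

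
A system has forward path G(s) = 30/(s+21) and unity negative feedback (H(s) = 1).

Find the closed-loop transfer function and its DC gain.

T(s) = G/(1+GH) = [30/(s+21)] / [1 + 30/(s+21)] = 30/(s+21+30) = 30/(s+51). DC gain = 30/51 = 0.5882.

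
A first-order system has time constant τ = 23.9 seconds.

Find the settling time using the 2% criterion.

For first-order system, 2% settling time ≈ 4τ = 4 × 23.9 = 95.6 s.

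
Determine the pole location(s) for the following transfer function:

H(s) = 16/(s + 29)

Pole is where denominator = 0: s + 29 = 0, so s = -29.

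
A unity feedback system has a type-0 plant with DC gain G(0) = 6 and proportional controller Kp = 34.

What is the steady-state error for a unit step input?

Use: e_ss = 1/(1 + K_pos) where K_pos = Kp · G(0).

K_pos = Kp · G(0) = 34 × 6 = 204. e_ss = 1/(1 + 204) = 0.0049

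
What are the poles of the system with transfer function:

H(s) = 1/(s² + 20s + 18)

Discriminant = 20² - 4×1×18 = 400 - 72 = 328 > 0, so two distinct real poles. Using quadratic formula: s = (-20 ± √328)/(2×1) = (-20 ± √328)/2, with √328 ≈ 18.1108. s₁ ≈ -0.9446, s₂ ≈ -19.0554. Poles: s₁ = -0.9446, s₂ = -19.0554.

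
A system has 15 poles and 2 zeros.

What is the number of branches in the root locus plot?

Root locus has n branches where n = number of poles = 15.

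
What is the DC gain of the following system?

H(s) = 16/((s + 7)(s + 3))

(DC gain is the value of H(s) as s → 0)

DC gain = H(0) = 16/(7 × 3) = 16/21 = 0.7619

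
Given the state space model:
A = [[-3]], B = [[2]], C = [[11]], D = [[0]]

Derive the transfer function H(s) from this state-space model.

(sI - A)⁻¹ = 1/(s + 3). H(s) = 11 × 2/(s + 3) + 0 = 22/(s + 3).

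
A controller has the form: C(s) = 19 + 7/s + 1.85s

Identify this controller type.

This is a Proportional-Integral-Derivative (PID) controller.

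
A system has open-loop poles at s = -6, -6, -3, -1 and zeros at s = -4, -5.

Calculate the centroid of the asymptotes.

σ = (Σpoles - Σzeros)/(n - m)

σ = (Σpoles - Σzeros)/(n - m) = (-16 - (-9))/(4 - 2) = -7/2 = -3.5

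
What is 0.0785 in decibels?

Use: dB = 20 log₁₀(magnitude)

dB = 20 log₁₀(0.0785) = -22.1 dB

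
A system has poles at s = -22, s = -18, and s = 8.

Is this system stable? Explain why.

Pole(s) at s = 8 are not in the left half-plane. System is unstable.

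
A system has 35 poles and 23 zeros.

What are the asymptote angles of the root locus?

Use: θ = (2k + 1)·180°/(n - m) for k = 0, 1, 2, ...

n - m = 35 - 23 = 12. Angles: θk = (2k + 1)·180°/12 = 15°, 45°, 75°, 105°, 135°, 165°, 195°, 225°, 255°, 285°, 315°, 345°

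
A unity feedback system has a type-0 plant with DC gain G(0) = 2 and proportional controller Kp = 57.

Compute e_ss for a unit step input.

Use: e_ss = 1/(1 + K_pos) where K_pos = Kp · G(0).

K_pos = Kp · G(0) = 57 × 2 = 114. e_ss = 1/(1 + 114) = 0.0087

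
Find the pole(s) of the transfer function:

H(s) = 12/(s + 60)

Pole is where denominator = 0: s + 60 = 0, so s = -60.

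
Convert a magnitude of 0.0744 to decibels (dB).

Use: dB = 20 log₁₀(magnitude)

dB = 20 log₁₀(0.0744) = -22.6 dB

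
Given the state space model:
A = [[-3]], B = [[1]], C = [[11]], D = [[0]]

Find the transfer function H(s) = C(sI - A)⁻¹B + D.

(sI - A)⁻¹ = 1/(s + 3). H(s) = 11 × 1/(s + 3) + 0 = 11/(s + 3).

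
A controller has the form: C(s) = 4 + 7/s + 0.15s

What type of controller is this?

This is a Proportional-Integral-Derivative (PID) controller.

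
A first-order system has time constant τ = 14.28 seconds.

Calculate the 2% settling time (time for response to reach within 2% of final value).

For first-order system, 2% settling time ≈ 4τ = 4 × 14.28 = 57.12 s.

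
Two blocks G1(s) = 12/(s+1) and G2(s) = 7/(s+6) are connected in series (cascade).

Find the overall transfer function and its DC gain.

Series: multiply transfer functions. G_eq = 12/(s+1) × 7/(s+6) = 84/((s+1)(s+6)). DC gain = 84/(1×6) = 14.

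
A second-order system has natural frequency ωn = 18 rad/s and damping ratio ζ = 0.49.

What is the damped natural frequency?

ωd = ωn√(1 - ζ²) = 18√(1 - 0.49²) = 15.69 rad/s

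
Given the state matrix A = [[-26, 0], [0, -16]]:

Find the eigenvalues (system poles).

For diagonal matrix, eigenvalues are diagonal entries: λ₁ = -26, λ₂ = -16.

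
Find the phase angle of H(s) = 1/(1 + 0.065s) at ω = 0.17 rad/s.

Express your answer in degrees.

Phase = -arctan(ωτ) = -arctan(0.17 × 0.065) = -0.6°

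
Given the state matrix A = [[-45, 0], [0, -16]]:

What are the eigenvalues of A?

For diagonal matrix, eigenvalues are diagonal entries: λ₁ = -45, λ₂ = -16.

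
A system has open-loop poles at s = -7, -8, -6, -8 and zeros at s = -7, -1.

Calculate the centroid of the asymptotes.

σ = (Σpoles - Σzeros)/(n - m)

σ = (Σpoles - Σzeros)/(n - m) = (-29 - (-8))/(4 - 2) = -21/2 = -10.5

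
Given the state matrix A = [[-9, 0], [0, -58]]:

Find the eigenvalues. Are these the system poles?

For diagonal matrix, eigenvalues are diagonal entries: λ₁ = -9, λ₂ = -58. Eigenvalues of A = system poles.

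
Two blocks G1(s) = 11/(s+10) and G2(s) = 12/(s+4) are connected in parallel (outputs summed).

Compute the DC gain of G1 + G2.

Parallel: G_eq = G1 + G2. DC gain = G1(0) + G2(0) = 11/10 + 12/4 = 1.1 + 3 = 4.1.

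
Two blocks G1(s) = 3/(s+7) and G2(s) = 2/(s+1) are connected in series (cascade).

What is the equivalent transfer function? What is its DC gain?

Series: multiply transfer functions. G_eq = 3/(s+7) × 2/(s+1) = 6/((s+7)(s+1)). DC gain = 6/(7×1) = 0.8571.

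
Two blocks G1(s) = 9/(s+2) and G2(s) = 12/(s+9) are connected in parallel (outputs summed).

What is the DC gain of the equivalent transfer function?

Parallel: G_eq = G1 + G2. DC gain = G1(0) + G2(0) = 9/2 + 12/9 = 4.5 + 1.3333 = 5.8333.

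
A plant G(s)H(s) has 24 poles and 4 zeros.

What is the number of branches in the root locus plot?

Root locus has n branches where n = number of poles = 24.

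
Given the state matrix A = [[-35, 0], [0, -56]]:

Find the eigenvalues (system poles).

For diagonal matrix, eigenvalues are diagonal entries: λ₁ = -35, λ₂ = -56.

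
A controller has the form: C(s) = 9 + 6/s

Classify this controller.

This is a Proportional-Integral (PI) controller.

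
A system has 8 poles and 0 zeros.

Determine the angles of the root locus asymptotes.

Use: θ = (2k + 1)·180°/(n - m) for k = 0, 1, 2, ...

n - m = 8 - 0 = 8. Angles: θk = (2k + 1)·180°/8 = 22.5°, 67.5°, 112.5°, 157.5°, 202.5°, 247.5°, 292.5°, 337.5°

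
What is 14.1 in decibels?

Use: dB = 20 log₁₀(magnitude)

dB = 20 log₁₀(14.1) = 23.0 dB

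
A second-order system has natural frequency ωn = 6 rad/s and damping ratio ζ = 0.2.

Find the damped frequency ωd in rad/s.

ωd = ωn√(1 - ζ²) = 6√(1 - 0.2²) = 5.88 rad/s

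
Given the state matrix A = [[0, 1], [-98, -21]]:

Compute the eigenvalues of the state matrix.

det(A - λI) = λ² - (-21)λ + 98 = (λ - (-14))(λ - (-7)). Eigenvalues: -14, -7.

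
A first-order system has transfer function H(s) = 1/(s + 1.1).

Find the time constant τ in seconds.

For H(s) = 1/(s + 1/τ), the pole is at -1/τ = -1.1, so τ = 1/1.1 = 0.9091 s.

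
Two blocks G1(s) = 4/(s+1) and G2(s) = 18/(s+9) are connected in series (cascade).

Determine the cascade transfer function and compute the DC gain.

Series: multiply transfer functions. G_eq = 4/(s+1) × 18/(s+9) = 72/((s+1)(s+9)). DC gain = 72/(1×9) = 8.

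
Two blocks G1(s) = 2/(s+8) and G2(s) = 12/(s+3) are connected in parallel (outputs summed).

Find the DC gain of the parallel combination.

Parallel: G_eq = G1 + G2. DC gain = G1(0) + G2(0) = 2/8 + 12/3 = 0.25 + 4 = 4.25.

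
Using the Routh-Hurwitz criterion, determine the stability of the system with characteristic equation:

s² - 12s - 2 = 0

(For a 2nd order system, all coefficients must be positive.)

Coefficients: 1, -12, -2. b=-12, c=-2 not positive, so system is unstable.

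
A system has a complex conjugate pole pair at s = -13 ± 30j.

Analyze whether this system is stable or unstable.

Real part of poles is -13 (< 0, left half-plane). Stable.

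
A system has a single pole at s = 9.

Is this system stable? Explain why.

Pole at s = 9 is in the right half-plane. Unstable.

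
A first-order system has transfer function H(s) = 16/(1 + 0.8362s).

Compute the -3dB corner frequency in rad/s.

Corner frequency = 1/τ = 1/0.8362 = 1.196 rad/s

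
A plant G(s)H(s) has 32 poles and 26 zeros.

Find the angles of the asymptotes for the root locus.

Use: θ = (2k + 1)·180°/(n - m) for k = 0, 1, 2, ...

n - m = 32 - 26 = 6. Angles: θk = (2k + 1)·180°/6 = 30°, 90°, 150°, 210°, 270°, 330°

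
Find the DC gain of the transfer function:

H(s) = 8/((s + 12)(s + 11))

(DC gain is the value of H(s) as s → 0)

DC gain = H(0) = 8/(12 × 11) = 8/132 = 0.0606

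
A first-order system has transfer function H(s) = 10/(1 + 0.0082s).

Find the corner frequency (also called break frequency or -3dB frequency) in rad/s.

Corner frequency = 1/τ = 1/0.0082 = 121.951 rad/s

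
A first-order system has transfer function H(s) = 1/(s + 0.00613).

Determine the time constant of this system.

For H(s) = 1/(s + 1/τ), the pole is at -1/τ = -0.00613, so τ = 1/0.00613 = 163.1 s.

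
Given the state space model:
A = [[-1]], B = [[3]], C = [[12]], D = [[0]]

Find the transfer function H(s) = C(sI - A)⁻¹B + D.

(sI - A)⁻¹ = 1/(s + 1). H(s) = 12 × 3/(s + 1) + 0 = 36/(s + 1).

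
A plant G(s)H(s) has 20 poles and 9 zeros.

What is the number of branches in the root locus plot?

Root locus has n branches where n = number of poles = 20.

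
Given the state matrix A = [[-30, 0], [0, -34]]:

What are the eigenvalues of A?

For diagonal matrix, eigenvalues are diagonal entries: λ₁ = -30, λ₂ = -34.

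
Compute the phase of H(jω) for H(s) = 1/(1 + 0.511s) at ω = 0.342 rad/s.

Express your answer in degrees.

Phase = -arctan(ωτ) = -arctan(0.342 × 0.511) = -9.9°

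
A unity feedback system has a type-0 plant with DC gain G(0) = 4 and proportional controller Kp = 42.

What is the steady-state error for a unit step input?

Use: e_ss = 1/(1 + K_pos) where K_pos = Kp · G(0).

K_pos = Kp · G(0) = 42 × 4 = 168. e_ss = 1/(1 + 168) = 0.0059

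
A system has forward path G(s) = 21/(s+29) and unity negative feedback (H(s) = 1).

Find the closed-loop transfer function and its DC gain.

T(s) = G/(1+GH) = [21/(s+29)] / [1 + 21/(s+29)] = 21/(s+29+21) = 21/(s+50). DC gain = 21/50 = 0.42.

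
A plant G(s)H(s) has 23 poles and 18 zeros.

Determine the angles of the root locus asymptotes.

n - m = 23 - 18 = 5. Angles: θk = (2k + 1)·180°/5 = 36°, 108°, 180°, 252°, 324°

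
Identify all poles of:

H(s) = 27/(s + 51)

Pole is where denominator = 0: s + 51 = 0, so s = -51.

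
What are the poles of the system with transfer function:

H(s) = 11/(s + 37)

Pole is where denominator = 0: s + 37 = 0, so s = -37.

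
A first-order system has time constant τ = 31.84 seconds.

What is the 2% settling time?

For first-order system, 2% settling time ≈ 4τ = 4 × 31.84 = 127.36 s.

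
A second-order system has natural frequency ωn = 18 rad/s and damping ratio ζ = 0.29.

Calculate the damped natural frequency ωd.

ωd = ωn√(1 - ζ²) = 18√(1 - 0.29²) = 17.23 rad/s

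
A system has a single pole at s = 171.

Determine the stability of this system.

Pole at s = 171 is in the right half-plane. Unstable.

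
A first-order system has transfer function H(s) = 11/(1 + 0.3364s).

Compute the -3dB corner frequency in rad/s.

Corner frequency = 1/τ = 1/0.3364 = 2.973 rad/s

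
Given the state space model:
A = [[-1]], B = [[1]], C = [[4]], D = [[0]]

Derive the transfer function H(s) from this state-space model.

(sI - A)⁻¹ = 1/(s + 1). H(s) = 4 × 1/(s + 1) + 0 = 4/(s + 1).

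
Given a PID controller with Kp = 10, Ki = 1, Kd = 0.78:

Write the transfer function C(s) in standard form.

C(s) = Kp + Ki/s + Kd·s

Substituting values: C(s) = 10 + 1/s + 0.78s = (0.78s² + 10s + 1)/s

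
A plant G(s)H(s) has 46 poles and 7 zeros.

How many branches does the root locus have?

Root locus has n branches where n = number of poles = 46.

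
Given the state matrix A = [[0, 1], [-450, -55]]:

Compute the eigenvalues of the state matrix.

det(A - λI) = λ² - (-55)λ + 450 = (λ - (-10))(λ - (-45)). Eigenvalues: -10, -45.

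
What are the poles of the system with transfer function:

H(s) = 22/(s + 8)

Pole is where denominator = 0: s + 8 = 0, so s = -8.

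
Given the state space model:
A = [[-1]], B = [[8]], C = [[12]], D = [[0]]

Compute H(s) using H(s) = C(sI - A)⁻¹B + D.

(sI - A)⁻¹ = 1/(s + 1). H(s) = 12 × 8/(s + 1) + 0 = 96/(s + 1).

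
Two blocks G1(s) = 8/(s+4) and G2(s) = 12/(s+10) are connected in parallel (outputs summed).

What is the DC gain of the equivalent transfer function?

Parallel: G_eq = G1 + G2. DC gain = G1(0) + G2(0) = 8/4 + 12/10 = 2 + 1.2 = 3.2.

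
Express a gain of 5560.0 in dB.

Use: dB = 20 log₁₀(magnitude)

dB = 20 log₁₀(5560.0) = 74.9 dB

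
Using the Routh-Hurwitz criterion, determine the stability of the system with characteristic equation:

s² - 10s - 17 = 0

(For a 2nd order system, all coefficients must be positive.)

Coefficients: 1, -10, -17. b=-10, c=-17 not positive, so system is unstable.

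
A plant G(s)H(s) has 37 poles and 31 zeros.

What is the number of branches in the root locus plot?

Root locus has n branches where n = number of poles = 37.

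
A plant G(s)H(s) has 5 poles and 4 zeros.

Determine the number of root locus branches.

Root locus has n branches where n = number of poles = 5.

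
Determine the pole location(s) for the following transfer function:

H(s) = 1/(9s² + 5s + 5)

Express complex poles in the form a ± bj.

Discriminant = 5² - 4×9×5 = 25 - 180 = -155 < 0, so the poles are a complex conjugate pair s = (-5 ± j√155)/(2×9). Real part = -5/(2×9) = -5/18 ≈ -0.2778; imaginary part = ±√155/(2×9) ≈ 0.6917. Poles: s = -0.2778 ± 0.6917j.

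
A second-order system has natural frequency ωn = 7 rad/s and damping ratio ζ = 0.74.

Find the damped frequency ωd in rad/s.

ωd = ωn√(1 - ζ²) = 7√(1 - 0.74²) = 4.71 rad/s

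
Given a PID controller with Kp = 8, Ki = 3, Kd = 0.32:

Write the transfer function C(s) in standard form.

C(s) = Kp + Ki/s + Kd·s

Substituting values: C(s) = 8 + 3/s + 0.32s = (0.32s² + 8s + 3)/s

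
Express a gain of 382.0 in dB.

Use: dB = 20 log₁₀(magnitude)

dB = 20 log₁₀(382.0) = 51.6 dB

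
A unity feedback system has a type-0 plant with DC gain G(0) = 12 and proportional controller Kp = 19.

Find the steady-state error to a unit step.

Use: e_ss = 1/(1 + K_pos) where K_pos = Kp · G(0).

K_pos = Kp · G(0) = 19 × 12 = 228. e_ss = 1/(1 + 228) = 0.0044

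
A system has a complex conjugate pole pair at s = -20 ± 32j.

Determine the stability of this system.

Real part of poles is -20 (< 0, left half-plane). Stable.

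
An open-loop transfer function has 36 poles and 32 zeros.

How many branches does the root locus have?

Root locus has n branches where n = number of poles = 36.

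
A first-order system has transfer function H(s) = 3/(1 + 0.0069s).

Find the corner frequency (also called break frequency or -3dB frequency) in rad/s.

Corner frequency = 1/τ = 1/0.0069 = 144.928 rad/s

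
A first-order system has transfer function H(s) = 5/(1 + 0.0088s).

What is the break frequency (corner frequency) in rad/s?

Corner frequency = 1/τ = 1/0.0088 = 113.636 rad/s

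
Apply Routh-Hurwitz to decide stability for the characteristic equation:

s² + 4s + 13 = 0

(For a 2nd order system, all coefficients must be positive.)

Coefficients: 1, 4, 13. All positive, so system is stable.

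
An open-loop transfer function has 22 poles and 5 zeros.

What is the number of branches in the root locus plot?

Root locus has n branches where n = number of poles = 22.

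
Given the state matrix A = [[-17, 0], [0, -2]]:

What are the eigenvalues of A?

For diagonal matrix, eigenvalues are diagonal entries: λ₁ = -17, λ₂ = -2.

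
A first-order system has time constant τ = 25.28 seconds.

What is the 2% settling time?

For first-order system, 2% settling time ≈ 4τ = 4 × 25.28 = 101.12 s.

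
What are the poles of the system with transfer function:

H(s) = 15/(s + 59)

Pole is where denominator = 0: s + 59 = 0, so s = -59.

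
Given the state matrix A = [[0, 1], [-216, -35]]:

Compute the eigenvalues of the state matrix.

det(A - λI) = λ² - (-35)λ + 216 = (λ - (-27))(λ - (-8)). Eigenvalues: -27, -8.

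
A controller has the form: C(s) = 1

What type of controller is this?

This is a Proportional (P) controller.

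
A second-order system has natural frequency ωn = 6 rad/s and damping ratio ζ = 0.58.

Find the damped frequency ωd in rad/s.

ωd = ωn√(1 - ζ²) = 6√(1 - 0.58²) = 4.89 rad/s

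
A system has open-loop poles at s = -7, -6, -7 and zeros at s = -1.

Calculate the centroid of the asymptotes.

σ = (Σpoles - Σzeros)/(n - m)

σ = (Σpoles - Σzeros)/(n - m) = (-20 - (-1))/(3 - 1) = -19/2 = -9.5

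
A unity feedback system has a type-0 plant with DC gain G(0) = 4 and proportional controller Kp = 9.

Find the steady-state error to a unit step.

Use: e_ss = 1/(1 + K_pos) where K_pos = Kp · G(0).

K_pos = Kp · G(0) = 9 × 4 = 36. e_ss = 1/(1 + 36) = 0.0270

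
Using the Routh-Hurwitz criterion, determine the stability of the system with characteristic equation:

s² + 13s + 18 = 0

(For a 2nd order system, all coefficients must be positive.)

Coefficients: 1, 13, 18. All positive, so system is stable.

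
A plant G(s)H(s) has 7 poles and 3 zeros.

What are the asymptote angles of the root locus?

n - m = 7 - 3 = 4. Angles: θk = (2k + 1)·180°/4 = 45°, 135°, 225°, 315°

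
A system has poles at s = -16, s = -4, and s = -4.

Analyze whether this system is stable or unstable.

All poles are in the left half-plane. System is stable.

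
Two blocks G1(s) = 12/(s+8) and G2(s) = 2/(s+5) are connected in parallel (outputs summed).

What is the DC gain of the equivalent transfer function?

Parallel: G_eq = G1 + G2. DC gain = G1(0) + G2(0) = 12/8 + 2/5 = 1.5 + 0.4 = 1.9.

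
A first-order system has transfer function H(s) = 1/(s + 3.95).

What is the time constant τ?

For H(s) = 1/(s + 1/τ), the pole is at -1/τ = -3.95, so τ = 1/3.95 = 0.2532 s.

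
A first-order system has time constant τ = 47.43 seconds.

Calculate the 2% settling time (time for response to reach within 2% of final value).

For first-order system, 2% settling time ≈ 4τ = 4 × 47.43 = 189.72 s.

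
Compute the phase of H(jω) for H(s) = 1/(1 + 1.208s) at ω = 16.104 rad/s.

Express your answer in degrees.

Phase = -arctan(ωτ) = -arctan(16.104 × 1.208) = -87.1°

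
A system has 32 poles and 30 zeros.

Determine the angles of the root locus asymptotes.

n - m = 32 - 30 = 2. Angles: θk = (2k + 1)·180°/2 = 90°, 270°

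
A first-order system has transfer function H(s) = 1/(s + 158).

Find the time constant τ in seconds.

For H(s) = 1/(s + 1/τ), the pole is at -1/τ = -158, so τ = 1/158 = 0.0063 s.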